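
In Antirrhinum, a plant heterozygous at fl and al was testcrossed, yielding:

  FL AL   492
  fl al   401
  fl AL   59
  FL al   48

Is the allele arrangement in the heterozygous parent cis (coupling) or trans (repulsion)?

The two most frequent classes are FL AL (492) and fl al (401); these are the parental (non-recombinant) types.
So the F1 carried FL AL on one chromosome and fl al on the other — the recessive alleles are on the same chromosome (cis / coupling).

cis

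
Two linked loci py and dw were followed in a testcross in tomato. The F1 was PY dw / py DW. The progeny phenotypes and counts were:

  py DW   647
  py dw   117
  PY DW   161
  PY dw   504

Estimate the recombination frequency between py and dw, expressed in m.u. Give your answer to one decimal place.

The recombinant classes are PY DW and py dw: 161 + 117 = 278.
Recombination frequency = 278/1429 = 0.1945 ≈ 19.5%, i.e. 19.5 m.u.

19.5 m.u.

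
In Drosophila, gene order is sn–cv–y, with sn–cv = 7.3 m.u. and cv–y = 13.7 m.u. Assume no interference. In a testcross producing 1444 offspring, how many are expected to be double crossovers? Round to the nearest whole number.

Map distances give recombination frequencies of 0.073 and 0.137 for the two intervals.
With no interference, expected double-crossover frequency = 0.073 × 0.137 = 0.01000.
Expected number = 0.01000 × 1444 = 14.44 ≈ 14.

14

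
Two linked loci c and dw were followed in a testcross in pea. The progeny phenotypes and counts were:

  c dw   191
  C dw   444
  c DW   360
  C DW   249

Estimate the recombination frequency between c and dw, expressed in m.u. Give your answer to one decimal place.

35.4 m.u.

The two most frequent classes, C dw (444) and c DW (360), are the parental types, so the F1 was C dw / c DW.
The recombinant classes are C DW and c dw: 249 + 191 = 440.
Recombination frequency = 440/1244 = 0.3537 ≈ 35.4%, i.e. 35.4 m.u.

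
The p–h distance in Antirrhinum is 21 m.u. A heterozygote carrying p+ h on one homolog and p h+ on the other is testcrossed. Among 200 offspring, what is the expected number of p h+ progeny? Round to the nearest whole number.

A map distance of 21 m.u. corresponds to a recombination frequency of 0.210.
The F1 is p+ h / p h+, so p h+ is a parental gamete class with expected frequency (1 − r)/2 = 0.790/2 = 0.3950.
Expected number = 0.3950 × 200 = 79.00 ≈ 79.

79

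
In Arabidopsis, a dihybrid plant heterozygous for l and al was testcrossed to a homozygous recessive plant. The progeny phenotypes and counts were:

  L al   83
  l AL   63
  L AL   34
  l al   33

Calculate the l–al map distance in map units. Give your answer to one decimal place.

The two most frequent classes, L al (83) and l AL (63), are the parental types, so the F1 was L al / l AL.
The recombinant classes are L AL and l al: 34 + 33 = 67.
Recombination frequency = 67/213 = 0.3146 ≈ 31.5%, i.e. 31.5 map units.

31.5 map units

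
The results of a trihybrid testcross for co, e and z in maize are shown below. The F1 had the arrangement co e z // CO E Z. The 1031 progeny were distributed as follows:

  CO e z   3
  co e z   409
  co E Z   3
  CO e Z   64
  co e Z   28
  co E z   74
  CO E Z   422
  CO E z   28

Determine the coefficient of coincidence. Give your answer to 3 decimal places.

The two rarest classes, CO e z and co E Z, are the double crossovers. Comparing them with the parentals, only the co allele has switched, so co is the middle locus and the order is e – co – z.
e–co: (138 + 6)/1031 = 0.1397; co–z: (56 + 6)/1031 = 0.0601.
Expected DCO frequency = 0.1397 × 0.0601 ≈ 0.00840; observed = 6/1031 ≈ 0.00582.
Coefficient of coincidence = 0.00582/0.00840 ≈ 0.693.

0.693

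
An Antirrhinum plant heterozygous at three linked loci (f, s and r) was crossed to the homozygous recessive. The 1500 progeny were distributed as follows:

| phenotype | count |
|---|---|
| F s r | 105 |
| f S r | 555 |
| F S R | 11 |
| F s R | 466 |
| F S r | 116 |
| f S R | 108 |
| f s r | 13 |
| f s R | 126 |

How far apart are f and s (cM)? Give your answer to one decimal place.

17.7 cM

The two most frequent reciprocal classes, F s R and f S r, are the parental types, so the F1 was F s R / f S r.
The two rarest classes, F S R and f s r, are the double crossovers. Comparing them with the parentals, only the s allele has switched, so s is the middle locus and the order is f – s – r.
Crossovers in the f–s interval produce the single-crossover classes f s R and F S r (126 + 116 = 242) plus the double crossovers (24).
RF(f–s) = (242 + 24) / 1500 = 266/1500 = 0.1773 → 17.7 cM.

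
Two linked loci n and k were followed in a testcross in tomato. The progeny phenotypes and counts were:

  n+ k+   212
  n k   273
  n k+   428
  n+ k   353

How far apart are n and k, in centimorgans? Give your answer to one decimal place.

38.3 centimorgans

The two most frequent classes, n+ k (353) and n k+ (428), are the parental types, so the F1 was n+ k / n k+.
The recombinant classes are n+ k+ and n k: 212 + 273 = 485.
Recombination frequency = 485/1266 = 0.3831 ≈ 38.3%, i.e. 38.3 centimorgans.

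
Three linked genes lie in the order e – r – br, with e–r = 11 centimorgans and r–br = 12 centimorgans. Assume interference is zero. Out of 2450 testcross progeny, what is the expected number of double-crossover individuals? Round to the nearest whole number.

32

Map distances give recombination frequencies of 0.110 and 0.120 for the two intervals.
With no interference, expected double-crossover frequency = 0.110 × 0.120 = 0.01320.
Expected number = 0.01320 × 2450 = 32.34 ≈ 32.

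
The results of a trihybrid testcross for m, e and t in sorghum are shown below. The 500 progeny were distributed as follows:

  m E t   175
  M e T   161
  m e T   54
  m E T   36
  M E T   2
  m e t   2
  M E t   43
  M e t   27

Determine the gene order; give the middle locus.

The two most frequent reciprocal classes, m E t and M e T, are the parental types, so the F1 was m E t / M e T.
The two rarest classes, m e t and M E T, are the double crossovers. Comparing them with the parentals, only the e allele has switched, so e is the middle locus and the order is m – e – t.

e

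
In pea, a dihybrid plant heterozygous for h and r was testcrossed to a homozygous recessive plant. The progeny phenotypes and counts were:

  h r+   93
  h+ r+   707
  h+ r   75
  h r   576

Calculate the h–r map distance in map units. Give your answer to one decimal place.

The two most frequent classes, h+ r+ (707) and h r (576), are the parental types, so the F1 was h+ r+ / h r.
The recombinant classes are h+ r and h r+: 75 + 93 = 168.
Recombination frequency = 168/1451 = 0.1158 ≈ 11.6%, i.e. 11.6 map units.

11.6 map units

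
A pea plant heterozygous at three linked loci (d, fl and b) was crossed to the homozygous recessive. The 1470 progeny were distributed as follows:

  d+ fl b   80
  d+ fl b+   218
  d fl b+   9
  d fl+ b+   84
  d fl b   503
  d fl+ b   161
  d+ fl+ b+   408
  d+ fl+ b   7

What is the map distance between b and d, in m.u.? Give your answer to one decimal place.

The two most frequent reciprocal classes, d+ fl+ b+ and d fl b, are the parental types, so the F1 was d+ fl+ b+ / d fl b.
The two rarest classes, d+ fl+ b and d fl b+, are the double crossovers. Comparing them with the parentals, only the b allele has switched, so b is the middle locus and the order is fl – b – d.
Crossovers in the b–d interval produce the single-crossover classes d fl+ b+ and d+ fl b (84 + 80 = 164) plus the double crossovers (16).
RF(b–d) = (164 + 16) / 1470 = 180/1470 = 0.1224 → 12.2 m.u.

12.2 m.u.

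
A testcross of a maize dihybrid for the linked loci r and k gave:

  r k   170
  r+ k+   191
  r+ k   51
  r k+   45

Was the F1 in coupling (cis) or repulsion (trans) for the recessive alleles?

cis

The two most frequent classes are r+ k+ (191) and r k (170); these are the parental (non-recombinant) types.
So the F1 carried r+ k+ on one chromosome and r k on the other — the recessive alleles are on the same chromosome (cis / coupling).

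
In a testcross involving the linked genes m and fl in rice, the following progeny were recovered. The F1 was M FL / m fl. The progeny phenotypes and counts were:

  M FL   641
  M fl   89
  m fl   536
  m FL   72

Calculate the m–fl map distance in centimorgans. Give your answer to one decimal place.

12.0 centimorgans

The recombinant classes are M fl and m FL: 89 + 72 = 161.
Recombination frequency = 161/1338 = 0.1203 ≈ 12.0%, i.e. 12.0 centimorgans.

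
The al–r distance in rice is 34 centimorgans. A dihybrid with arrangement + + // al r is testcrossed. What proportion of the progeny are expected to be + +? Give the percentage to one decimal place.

A map distance of 34 centimorgans corresponds to a recombination frequency of 0.340.
The F1 is + + / al r, so + + is a parental gamete class with expected frequency (1 − r)/2 = 0.660/2 = 0.3300.
That is 0.3300 = 33.0% of the progeny.

33.0%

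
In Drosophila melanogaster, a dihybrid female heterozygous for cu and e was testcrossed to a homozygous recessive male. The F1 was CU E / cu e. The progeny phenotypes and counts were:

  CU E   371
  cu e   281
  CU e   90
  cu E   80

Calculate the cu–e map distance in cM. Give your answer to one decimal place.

The recombinant classes are CU e and cu E: 90 + 80 = 170.
Recombination frequency = 170/822 = 0.2068 ≈ 20.7%, i.e. 20.7 cM.

20.7 cM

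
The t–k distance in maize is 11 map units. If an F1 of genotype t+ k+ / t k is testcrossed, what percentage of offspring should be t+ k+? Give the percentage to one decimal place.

A map distance of 11 map units corresponds to a recombination frequency of 0.110.
The F1 is t+ k+ / t k, so t+ k+ is a parental gamete class with expected frequency (1 − r)/2 = 0.890/2 = 0.4450.
That is 0.4450 = 44.5% of the progeny.

44.5%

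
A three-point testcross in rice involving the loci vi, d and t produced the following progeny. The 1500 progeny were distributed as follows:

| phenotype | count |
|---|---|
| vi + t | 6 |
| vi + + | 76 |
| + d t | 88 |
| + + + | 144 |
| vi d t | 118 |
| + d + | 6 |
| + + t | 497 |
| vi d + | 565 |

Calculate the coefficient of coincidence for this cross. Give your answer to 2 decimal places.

0.37

The two most frequent reciprocal classes, + + t and vi d +, are the parental types, so the F1 was + + t / vi d +.
The two rarest classes, vi + t and + d +, are the double crossovers. Comparing them with the parentals, only the vi allele has switched, so vi is the middle locus and the order is t – vi – d.
t–vi: (262 + 12)/1500 = 0.1827; vi–d: (164 + 12)/1500 = 0.1173.
Expected DCO frequency = 0.1827 × 0.1173 ≈ 0.02143; observed = 12/1500 ≈ 0.00800.
Coefficient of coincidence = 0.00800/0.02143 ≈ 0.37.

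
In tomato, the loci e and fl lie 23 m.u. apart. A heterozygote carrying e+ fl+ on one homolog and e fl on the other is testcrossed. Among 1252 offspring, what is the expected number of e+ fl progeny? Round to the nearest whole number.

144

A map distance of 23 m.u. corresponds to a recombination frequency of 0.230.
The F1 is e+ fl+ / e fl, so e+ fl is a recombinant gamete class with expected frequency r/2 = 0.230/2 = 0.1150.
Expected number = 0.1150 × 1252 = 143.98 ≈ 144.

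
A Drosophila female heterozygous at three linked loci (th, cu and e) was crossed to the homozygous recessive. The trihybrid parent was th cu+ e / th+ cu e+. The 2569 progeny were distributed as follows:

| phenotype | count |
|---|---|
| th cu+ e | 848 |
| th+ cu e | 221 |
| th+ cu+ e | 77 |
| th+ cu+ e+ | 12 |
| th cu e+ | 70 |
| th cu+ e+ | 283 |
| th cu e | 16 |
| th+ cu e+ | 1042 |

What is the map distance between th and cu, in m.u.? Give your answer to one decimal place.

The two rarest classes, th cu e and th+ cu+ e+, are the double crossovers. Comparing them with the parentals, only the cu allele has switched, so cu is the middle locus and the order is e – cu – th.
Crossovers in the cu–th interval produce the single-crossover classes th+ cu+ e and th cu e+ (77 + 70 = 147) plus the double crossovers (28).
RF(cu–th) = (147 + 28) / 2569 = 175/2569 = 0.0681 → 6.8 m.u.

6.8 m.u.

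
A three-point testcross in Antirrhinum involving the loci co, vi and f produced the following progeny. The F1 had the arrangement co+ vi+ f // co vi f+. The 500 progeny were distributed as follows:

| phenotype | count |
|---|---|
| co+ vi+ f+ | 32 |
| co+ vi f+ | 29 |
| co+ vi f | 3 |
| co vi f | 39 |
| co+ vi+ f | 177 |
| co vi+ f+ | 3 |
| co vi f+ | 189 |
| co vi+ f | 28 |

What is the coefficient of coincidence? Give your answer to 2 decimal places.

The two rarest classes, co+ vi f and co vi+ f+, are the double crossovers. Comparing them with the parentals, only the vi allele has switched, so vi is the middle locus and the order is f – vi – co.
f–vi: (71 + 6)/500 = 0.1540; vi–co: (57 + 6)/500 = 0.1260.
Expected DCO frequency = 0.1540 × 0.1260 ≈ 0.01940; observed = 6/500 ≈ 0.01200.
Coefficient of coincidence = 0.01200/0.01940 ≈ 0.62.

0.62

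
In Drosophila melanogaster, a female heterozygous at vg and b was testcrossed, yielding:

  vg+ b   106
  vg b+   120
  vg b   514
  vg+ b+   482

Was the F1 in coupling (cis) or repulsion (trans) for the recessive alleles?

The two most frequent classes are vg+ b+ (482) and vg b (514); these are the parental (non-recombinant) types.
So the F1 carried vg+ b+ on one chromosome and vg b on the other — the recessive alleles are on the same chromosome (cis / coupling).

cis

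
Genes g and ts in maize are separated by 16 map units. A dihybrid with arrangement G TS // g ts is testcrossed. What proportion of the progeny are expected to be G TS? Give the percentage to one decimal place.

42.0%

A map distance of 16 map units corresponds to a recombination frequency of 0.160.
The F1 is G TS / g ts, so G TS is a parental gamete class with expected frequency (1 − r)/2 = 0.840/2 = 0.4200.
That is 0.4200 = 42.0% of the progeny.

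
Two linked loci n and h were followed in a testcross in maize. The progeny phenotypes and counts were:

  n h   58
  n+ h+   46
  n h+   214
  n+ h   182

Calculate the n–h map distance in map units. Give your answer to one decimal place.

The two most frequent classes, n+ h (182) and n h+ (214), are the parental types, so the F1 was n+ h / n h+.
The recombinant classes are n+ h+ and n h: 46 + 58 = 104.
Recombination frequency = 104/500 = 0.2080 ≈ 20.8%, i.e. 20.8 map units.

20.8 map units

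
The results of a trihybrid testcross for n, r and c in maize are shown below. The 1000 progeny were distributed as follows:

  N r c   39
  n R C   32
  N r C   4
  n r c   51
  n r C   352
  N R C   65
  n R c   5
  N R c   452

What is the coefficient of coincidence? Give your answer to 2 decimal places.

The two most frequent reciprocal classes, N R c and n r C, are the parental types, so the F1 was N R c / n r C.
The two rarest classes, n R c and N r C, are the double crossovers. Comparing them with the parentals, only the n allele has switched, so n is the middle locus and the order is r – n – c.
r–n: (71 + 9)/1000 = 0.0800; n–c: (116 + 9)/1000 = 0.1250.
Expected DCO frequency = 0.0800 × 0.1250 ≈ 0.01000; observed = 9/1000 ≈ 0.00900.
Coefficient of coincidence = 0.00900/0.01000 ≈ 0.90.

0.90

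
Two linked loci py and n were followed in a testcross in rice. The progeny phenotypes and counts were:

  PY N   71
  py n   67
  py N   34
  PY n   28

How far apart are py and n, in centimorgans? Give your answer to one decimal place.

The two most frequent classes, PY N (71) and py n (67), are the parental types, so the F1 was PY N / py n.
The recombinant classes are PY n and py N: 28 + 34 = 62.
Recombination frequency = 62/200 = 0.3100 ≈ 31.0%, i.e. 31.0 centimorgans.

31.0 centimorgans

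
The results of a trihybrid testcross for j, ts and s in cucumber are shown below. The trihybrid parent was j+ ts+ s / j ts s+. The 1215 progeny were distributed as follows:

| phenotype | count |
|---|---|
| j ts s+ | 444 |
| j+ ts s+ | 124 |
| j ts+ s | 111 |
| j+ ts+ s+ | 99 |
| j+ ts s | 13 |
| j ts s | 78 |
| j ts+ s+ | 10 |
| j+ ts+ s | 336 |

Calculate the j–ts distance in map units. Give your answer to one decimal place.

The two rarest classes, j+ ts s and j ts+ s+, are the double crossovers. Comparing them with the parentals, only the ts allele has switched, so ts is the middle locus and the order is j – ts – s.
Crossovers in the j–ts interval produce the single-crossover classes j ts+ s and j+ ts s+ (111 + 124 = 235) plus the double crossovers (23).
RF(j–ts) = (235 + 23) / 1215 = 258/1215 = 0.2123 → 21.2 map units.

21.2 map units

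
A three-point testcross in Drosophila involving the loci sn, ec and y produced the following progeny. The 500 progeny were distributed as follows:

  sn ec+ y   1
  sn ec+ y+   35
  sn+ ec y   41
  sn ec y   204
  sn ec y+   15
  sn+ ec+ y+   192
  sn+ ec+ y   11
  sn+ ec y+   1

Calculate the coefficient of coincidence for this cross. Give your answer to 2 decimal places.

0.46

The two most frequent reciprocal classes, sn+ ec+ y+ and sn ec y, are the parental types, so the F1 was sn+ ec+ y+ / sn ec y.
The two rarest classes, sn+ ec y+ and sn ec+ y, are the double crossovers. Comparing them with the parentals, only the ec allele has switched, so ec is the middle locus and the order is sn – ec – y.
sn–ec: (76 + 2)/500 = 0.1560; ec–y: (26 + 2)/500 = 0.0560.
Expected DCO frequency = 0.1560 × 0.0560 ≈ 0.00874; observed = 2/500 ≈ 0.00400.
Coefficient of coincidence = 0.00400/0.00874 ≈ 0.46.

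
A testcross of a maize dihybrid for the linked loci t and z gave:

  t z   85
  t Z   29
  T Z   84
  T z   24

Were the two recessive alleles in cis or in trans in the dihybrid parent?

cis

The two most frequent classes are T Z (84) and t z (85); these are the parental (non-recombinant) types.
So the F1 carried T Z on one chromosome and t z on the other — the recessive alleles are on the same chromosome (cis / coupling).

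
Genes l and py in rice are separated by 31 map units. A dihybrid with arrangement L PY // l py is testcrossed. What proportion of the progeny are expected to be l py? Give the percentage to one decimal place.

34.5%

A map distance of 31 map units corresponds to a recombination frequency of 0.310.
The F1 is L PY / l py, so l py is a parental gamete class with expected frequency (1 − r)/2 = 0.690/2 = 0.3450.
That is 0.3450 = 34.5% of the progeny.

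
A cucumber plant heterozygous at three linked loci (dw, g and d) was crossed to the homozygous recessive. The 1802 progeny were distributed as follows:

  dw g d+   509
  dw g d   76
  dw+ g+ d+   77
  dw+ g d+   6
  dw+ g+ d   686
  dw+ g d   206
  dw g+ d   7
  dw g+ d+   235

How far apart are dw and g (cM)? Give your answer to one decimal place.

25.2 cM

The two most frequent reciprocal classes, dw+ g+ d and dw g d+, are the parental types, so the F1 was dw+ g+ d / dw g d+.
The two rarest classes, dw g+ d and dw+ g d+, are the double crossovers. Comparing them with the parentals, only the dw allele has switched, so dw is the middle locus and the order is g – dw – d.
Crossovers in the g–dw interval produce the single-crossover classes dw+ g d and dw g+ d+ (206 + 235 = 441) plus the double crossovers (13).
RF(g–dw) = (441 + 13) / 1802 = 454/1802 = 0.2519 → 25.2 cM.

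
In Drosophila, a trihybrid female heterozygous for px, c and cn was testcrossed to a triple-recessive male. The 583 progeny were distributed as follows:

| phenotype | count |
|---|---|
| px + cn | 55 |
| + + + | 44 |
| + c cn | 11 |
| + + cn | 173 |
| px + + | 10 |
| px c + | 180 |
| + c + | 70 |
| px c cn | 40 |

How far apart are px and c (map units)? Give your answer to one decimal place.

25.0 map units

The two most frequent reciprocal classes, + + cn and px c +, are the parental types, so the F1 was + + cn / px c +.
The two rarest classes, + c cn and px + +, are the double crossovers. Comparing them with the parentals, only the c allele has switched, so c is the middle locus and the order is px – c – cn.
Crossovers in the px–c interval produce the single-crossover classes px + cn and + c + (55 + 70 = 125) plus the double crossovers (21).
RF(px–c) = (125 + 21) / 583 = 146/583 = 0.2504 → 25.0 map units.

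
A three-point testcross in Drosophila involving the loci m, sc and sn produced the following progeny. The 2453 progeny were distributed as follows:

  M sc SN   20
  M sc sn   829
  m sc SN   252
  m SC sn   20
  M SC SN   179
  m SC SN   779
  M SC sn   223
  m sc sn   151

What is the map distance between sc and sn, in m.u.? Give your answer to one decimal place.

The two most frequent reciprocal classes, M sc sn and m SC SN, are the parental types, so the F1 was M sc sn / m SC SN.
The two rarest classes, M sc SN and m SC sn, are the double crossovers. Comparing them with the parentals, only the sn allele has switched, so sn is the middle locus and the order is m – sn – sc.
Crossovers in the sn–sc interval produce the single-crossover classes M SC sn and m sc SN (223 + 252 = 475) plus the double crossovers (40).
RF(sn–sc) = (475 + 40) / 2453 = 515/2453 = 0.2099 → 21.0 m.u.

21.0 m.u.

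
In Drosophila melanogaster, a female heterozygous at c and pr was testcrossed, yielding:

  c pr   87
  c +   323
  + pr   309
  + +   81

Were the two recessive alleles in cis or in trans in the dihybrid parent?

The two most frequent classes are + pr (309) and c + (323); these are the parental (non-recombinant) types.
So the F1 carried + pr on one chromosome and c + on the other — the recessive alleles are on opposite chromosomes (trans / repulsion).

trans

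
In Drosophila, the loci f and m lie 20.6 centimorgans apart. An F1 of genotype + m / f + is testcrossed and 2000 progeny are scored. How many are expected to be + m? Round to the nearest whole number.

A map distance of 20.6 centimorgans corresponds to a recombination frequency of 0.206.
The F1 is + m / f +, so + m is a parental gamete class with expected frequency (1 − r)/2 = 0.794/2 = 0.3970.
Expected number = 0.3970 × 2000 = 794.00 ≈ 794.

794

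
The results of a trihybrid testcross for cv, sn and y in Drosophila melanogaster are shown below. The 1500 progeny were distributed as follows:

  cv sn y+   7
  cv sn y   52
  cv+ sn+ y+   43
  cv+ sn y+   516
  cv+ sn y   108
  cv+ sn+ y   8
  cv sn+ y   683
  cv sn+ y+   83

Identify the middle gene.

cv

The two most frequent reciprocal classes, cv sn+ y and cv+ sn y+, are the parental types, so the F1 was cv sn+ y / cv+ sn y+.
The two rarest classes, cv+ sn+ y and cv sn y+, are the double crossovers. Comparing them with the parentals, only the cv allele has switched, so cv is the middle locus and the order is sn – cv – y.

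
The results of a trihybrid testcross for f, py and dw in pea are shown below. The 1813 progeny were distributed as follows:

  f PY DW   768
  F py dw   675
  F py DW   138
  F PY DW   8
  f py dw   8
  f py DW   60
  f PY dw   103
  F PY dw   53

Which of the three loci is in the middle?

f

The two most frequent reciprocal classes, f PY DW and F py dw, are the parental types, so the F1 was f PY DW / F py dw.
The two rarest classes, F PY DW and f py dw, are the double crossovers. Comparing them with the parentals, only the f allele has switched, so f is the middle locus and the order is dw – f – py.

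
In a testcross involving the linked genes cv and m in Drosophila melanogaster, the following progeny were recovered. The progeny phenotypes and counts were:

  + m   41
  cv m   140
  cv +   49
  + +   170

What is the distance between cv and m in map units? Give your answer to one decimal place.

The two most frequent classes, + + (170) and cv m (140), are the parental types, so the F1 was + + / cv m.
The recombinant classes are + m and cv +: 41 + 49 = 90.
Recombination frequency = 90/400 = 0.2250 ≈ 22.5%, i.e. 22.5 map units.

22.5 map units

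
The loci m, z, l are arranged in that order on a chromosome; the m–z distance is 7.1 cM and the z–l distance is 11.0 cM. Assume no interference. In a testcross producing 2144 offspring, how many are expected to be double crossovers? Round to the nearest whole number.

Map distances give recombination frequencies of 0.071 and 0.110 for the two intervals.
With no interference, expected double-crossover frequency = 0.071 × 0.110 = 0.00781.
Expected number = 0.00781 × 2144 = 16.74 ≈ 17.

17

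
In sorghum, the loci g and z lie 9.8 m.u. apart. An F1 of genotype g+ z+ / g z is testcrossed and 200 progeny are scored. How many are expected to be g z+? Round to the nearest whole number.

A map distance of 9.8 m.u. corresponds to a recombination frequency of 0.098.
The F1 is g+ z+ / g z, so g z+ is a recombinant gamete class with expected frequency r/2 = 0.098/2 = 0.0490.
Expected number = 0.0490 × 200 = 9.80 ≈ 10.

10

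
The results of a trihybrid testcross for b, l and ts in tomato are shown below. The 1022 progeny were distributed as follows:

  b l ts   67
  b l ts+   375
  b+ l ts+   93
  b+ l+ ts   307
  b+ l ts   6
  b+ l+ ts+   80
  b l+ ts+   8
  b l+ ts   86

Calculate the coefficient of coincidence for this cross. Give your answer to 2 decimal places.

0.46

The two most frequent reciprocal classes, b+ l+ ts and b l ts+, are the parental types, so the F1 was b+ l+ ts / b l ts+.
The two rarest classes, b+ l ts and b l+ ts+, are the double crossovers. Comparing them with the parentals, only the l allele has switched, so l is the middle locus and the order is b – l – ts.
b–l: (179 + 14)/1022 = 0.1888; l–ts: (147 + 14)/1022 = 0.1575.
Expected DCO frequency = 0.1888 × 0.1575 ≈ 0.02974; observed = 14/1022 ≈ 0.01370.
Coefficient of coincidence = 0.01370/0.02974 ≈ 0.46.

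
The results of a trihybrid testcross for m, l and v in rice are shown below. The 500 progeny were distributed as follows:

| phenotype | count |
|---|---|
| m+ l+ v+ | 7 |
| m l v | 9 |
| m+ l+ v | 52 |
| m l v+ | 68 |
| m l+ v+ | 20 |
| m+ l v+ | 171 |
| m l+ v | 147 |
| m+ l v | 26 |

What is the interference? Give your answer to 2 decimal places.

The two most frequent reciprocal classes, m+ l v+ and m l+ v, are the parental types, so the F1 was m+ l v+ / m l+ v.
The two rarest classes, m+ l+ v+ and m l v, are the double crossovers. Comparing them with the parentals, only the l allele has switched, so l is the middle locus and the order is m – l – v.
m–l: (120 + 16)/500 = 0.2720; l–v: (46 + 16)/500 = 0.1240.
Expected DCO frequency = 0.2720 × 0.1240 ≈ 0.03373; observed = 16/500 ≈ 0.03200.
Coefficient of coincidence = 0.03200/0.03373 ≈ 0.95; interference = 1 − 0.95 = 0.05.

0.05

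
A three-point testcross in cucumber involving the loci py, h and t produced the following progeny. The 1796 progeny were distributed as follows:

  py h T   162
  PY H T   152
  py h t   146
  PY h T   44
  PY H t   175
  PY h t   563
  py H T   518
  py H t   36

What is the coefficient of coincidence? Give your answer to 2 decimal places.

The two most frequent reciprocal classes, PY h t and py H T, are the parental types, so the F1 was PY h t / py H T.
The two rarest classes, PY h T and py H t, are the double crossovers. Comparing them with the parentals, only the t allele has switched, so t is the middle locus and the order is h – t – py.
h–t: (337 + 80)/1796 = 0.2322; t–py: (298 + 80)/1796 = 0.2105.
Expected DCO frequency = 0.2322 × 0.2105 ≈ 0.04888; observed = 80/1796 ≈ 0.04454.
Coefficient of coincidence = 0.04454/0.04888 ≈ 0.91.

0.91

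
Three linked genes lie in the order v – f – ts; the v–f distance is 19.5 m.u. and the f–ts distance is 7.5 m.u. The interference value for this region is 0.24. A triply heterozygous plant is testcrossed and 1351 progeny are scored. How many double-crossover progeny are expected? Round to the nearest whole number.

Map distances give recombination frequencies of 0.195 and 0.075 for the two intervals.
With interference 0.24 (so coincidence = 0.76), expected double-crossover frequency = 0.195 × 0.075 × 0.76 = 0.01111.
Expected number = 0.01111 × 1351 = 15.02 ≈ 15.

15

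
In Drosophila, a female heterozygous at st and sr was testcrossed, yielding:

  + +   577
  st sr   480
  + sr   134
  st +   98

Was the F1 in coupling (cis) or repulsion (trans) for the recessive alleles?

cis

The two most frequent classes are + + (577) and st sr (480); these are the parental (non-recombinant) types.
So the F1 carried + + on one chromosome and st sr on the other — the recessive alleles are on the same chromosome (cis / coupling).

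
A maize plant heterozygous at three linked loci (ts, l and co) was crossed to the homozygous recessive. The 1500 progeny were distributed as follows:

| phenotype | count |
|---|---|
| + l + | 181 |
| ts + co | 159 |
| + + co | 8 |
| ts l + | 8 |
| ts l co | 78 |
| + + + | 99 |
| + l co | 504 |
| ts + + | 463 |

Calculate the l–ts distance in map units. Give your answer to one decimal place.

12.9 map units

The two most frequent reciprocal classes, ts + + and + l co, are the parental types, so the F1 was ts + + / + l co.
The two rarest classes, ts l + and + + co, are the double crossovers. Comparing them with the parentals, only the l allele has switched, so l is the middle locus and the order is co – l – ts.
Crossovers in the l–ts interval produce the single-crossover classes + + + and ts l co (99 + 78 = 177) plus the double crossovers (16).
RF(l–ts) = (177 + 16) / 1500 = 193/1500 = 0.1287 → 12.9 map units.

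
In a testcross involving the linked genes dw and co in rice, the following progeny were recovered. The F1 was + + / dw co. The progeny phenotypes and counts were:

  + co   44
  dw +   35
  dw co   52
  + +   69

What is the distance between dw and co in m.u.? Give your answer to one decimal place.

39.5 m.u.

The recombinant classes are + co and dw +: 44 + 35 = 79.
Recombination frequency = 79/200 = 0.3950 ≈ 39.5%, i.e. 39.5 m.u.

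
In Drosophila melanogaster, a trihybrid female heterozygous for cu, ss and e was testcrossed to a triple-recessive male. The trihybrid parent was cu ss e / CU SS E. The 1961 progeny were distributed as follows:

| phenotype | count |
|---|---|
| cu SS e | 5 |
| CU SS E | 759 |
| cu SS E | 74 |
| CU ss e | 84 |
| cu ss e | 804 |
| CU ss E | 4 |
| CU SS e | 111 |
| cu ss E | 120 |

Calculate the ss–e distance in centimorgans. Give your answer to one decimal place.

12.2 centimorgans

The two rarest classes, cu SS e and CU ss E, are the double crossovers. Comparing them with the parentals, only the ss allele has switched, so ss is the middle locus and the order is e – ss – cu.
Crossovers in the e–ss interval produce the single-crossover classes cu ss E and CU SS e (120 + 111 = 231) plus the double crossovers (9).
RF(e–ss) = (231 + 9) / 1961 = 240/1961 = 0.1224 → 12.2 centimorgans.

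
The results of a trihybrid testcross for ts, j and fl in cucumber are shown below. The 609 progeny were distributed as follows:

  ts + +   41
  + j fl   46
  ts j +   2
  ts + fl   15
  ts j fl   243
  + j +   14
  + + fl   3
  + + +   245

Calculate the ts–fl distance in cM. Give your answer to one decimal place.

15.1 cM

The two most frequent reciprocal classes, + + + and ts j fl, are the parental types, so the F1 was + + + / ts j fl.
The two rarest classes, + + fl and ts j +, are the double crossovers. Comparing them with the parentals, only the fl allele has switched, so fl is the middle locus and the order is j – fl – ts.
Crossovers in the fl–ts interval produce the single-crossover classes ts + + and + j fl (41 + 46 = 87) plus the double crossovers (5).
RF(fl–ts) = (87 + 5) / 609 = 92/609 = 0.1511 → 15.1 cM.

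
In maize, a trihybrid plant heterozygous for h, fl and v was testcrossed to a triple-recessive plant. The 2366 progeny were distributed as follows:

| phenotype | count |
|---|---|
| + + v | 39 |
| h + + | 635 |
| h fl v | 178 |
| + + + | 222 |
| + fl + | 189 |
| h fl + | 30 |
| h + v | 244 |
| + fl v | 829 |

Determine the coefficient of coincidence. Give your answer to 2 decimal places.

0.69

The two most frequent reciprocal classes, h + + and + fl v, are the parental types, so the F1 was h + + / + fl v.
The two rarest classes, h fl + and + + v, are the double crossovers. Comparing them with the parentals, only the fl allele has switched, so fl is the middle locus and the order is v – fl – h.
v–fl: (433 + 69)/2366 = 0.2122; fl–h: (400 + 69)/2366 = 0.1982.
Expected DCO frequency = 0.2122 × 0.1982 ≈ 0.04206; observed = 69/2366 ≈ 0.02916.
Coefficient of coincidence = 0.02916/0.04206 ≈ 0.69.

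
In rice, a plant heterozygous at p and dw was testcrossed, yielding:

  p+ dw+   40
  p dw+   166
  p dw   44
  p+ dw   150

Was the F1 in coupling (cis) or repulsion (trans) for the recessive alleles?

The two most frequent classes are p+ dw (150) and p dw+ (166); these are the parental (non-recombinant) types.
So the F1 carried p+ dw on one chromosome and p dw+ on the other — the recessive alleles are on opposite chromosomes (trans / repulsion).

trans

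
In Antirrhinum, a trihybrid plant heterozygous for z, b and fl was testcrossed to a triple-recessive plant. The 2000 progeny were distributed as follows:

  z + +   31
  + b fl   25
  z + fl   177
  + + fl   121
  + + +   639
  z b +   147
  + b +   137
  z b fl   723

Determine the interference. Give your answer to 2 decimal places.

The two most frequent reciprocal classes, + + + and z b fl, are the parental types, so the F1 was + + + / z b fl.
The two rarest classes, z + + and + b fl, are the double crossovers. Comparing them with the parentals, only the z allele has switched, so z is the middle locus and the order is fl – z – b.
fl–z: (268 + 56)/2000 = 0.1620; z–b: (314 + 56)/2000 = 0.1850.
Expected DCO frequency = 0.1620 × 0.1850 ≈ 0.02997; observed = 56/2000 ≈ 0.02800.
Coefficient of coincidence = 0.02800/0.02997 ≈ 0.93; interference = 1 − 0.93 = 0.07.

0.07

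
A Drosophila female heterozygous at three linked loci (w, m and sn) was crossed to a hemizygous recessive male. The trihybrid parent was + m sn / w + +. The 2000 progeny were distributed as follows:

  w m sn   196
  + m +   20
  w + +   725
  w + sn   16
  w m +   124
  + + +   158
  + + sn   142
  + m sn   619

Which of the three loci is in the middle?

sn

The two rarest classes, + m + and w + sn, are the double crossovers. Comparing them with the parentals, only the sn allele has switched, so sn is the middle locus and the order is m – sn – w.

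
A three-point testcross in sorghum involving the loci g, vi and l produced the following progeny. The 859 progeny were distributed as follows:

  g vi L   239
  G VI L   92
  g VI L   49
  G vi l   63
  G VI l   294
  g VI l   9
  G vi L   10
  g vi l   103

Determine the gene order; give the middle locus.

The two most frequent reciprocal classes, g vi L and G VI l, are the parental types, so the F1 was g vi L / G VI l.
The two rarest classes, G vi L and g VI l, are the double crossovers. Comparing them with the parentals, only the g allele has switched, so g is the middle locus and the order is l – g – vi.

g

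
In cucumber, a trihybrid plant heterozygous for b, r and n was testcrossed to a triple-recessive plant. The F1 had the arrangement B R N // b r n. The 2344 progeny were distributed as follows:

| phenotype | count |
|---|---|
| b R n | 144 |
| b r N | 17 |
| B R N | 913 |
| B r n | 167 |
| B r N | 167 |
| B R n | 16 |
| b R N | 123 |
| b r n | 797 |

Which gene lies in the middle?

The two rarest classes, B R n and b r N, are the double crossovers. Comparing them with the parentals, only the n allele has switched, so n is the middle locus and the order is b – n – r.

n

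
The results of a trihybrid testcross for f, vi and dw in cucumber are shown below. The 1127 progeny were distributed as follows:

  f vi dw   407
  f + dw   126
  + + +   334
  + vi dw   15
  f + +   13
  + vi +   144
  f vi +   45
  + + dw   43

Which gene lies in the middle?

The two most frequent reciprocal classes, + + + and f vi dw, are the parental types, so the F1 was + + + / f vi dw.
The two rarest classes, f + + and + vi dw, are the double crossovers. Comparing them with the parentals, only the f allele has switched, so f is the middle locus and the order is vi – f – dw.

f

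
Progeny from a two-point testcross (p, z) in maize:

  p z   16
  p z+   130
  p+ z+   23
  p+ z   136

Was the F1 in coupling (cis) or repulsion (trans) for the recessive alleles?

The two most frequent classes are p+ z (136) and p z+ (130); these are the parental (non-recombinant) types.
So the F1 carried p+ z on one chromosome and p z+ on the other — the recessive alleles are on opposite chromosomes (trans / repulsion).

trans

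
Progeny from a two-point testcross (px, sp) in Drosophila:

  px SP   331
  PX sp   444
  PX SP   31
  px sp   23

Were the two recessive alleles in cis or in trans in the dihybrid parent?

The two most frequent classes are PX sp (444) and px SP (331); these are the parental (non-recombinant) types.
So the F1 carried PX sp on one chromosome and px SP on the other — the recessive alleles are on opposite chromosomes (trans / repulsion).

trans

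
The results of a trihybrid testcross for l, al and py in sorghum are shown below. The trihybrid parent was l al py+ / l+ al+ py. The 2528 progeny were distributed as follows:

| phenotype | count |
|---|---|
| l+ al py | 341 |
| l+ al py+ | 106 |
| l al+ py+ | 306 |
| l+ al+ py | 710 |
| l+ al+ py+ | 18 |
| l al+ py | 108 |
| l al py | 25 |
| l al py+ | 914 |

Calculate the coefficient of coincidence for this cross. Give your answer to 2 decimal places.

The two rarest classes, l al py and l+ al+ py+, are the double crossovers. Comparing them with the parentals, only the py allele has switched, so py is the middle locus and the order is l – py – al.
l–py: (214 + 43)/2528 = 0.1017; py–al: (647 + 43)/2528 = 0.2729.
Expected DCO frequency = 0.1017 × 0.2729 ≈ 0.02775; observed = 43/2528 ≈ 0.01701.
Coefficient of coincidence = 0.01701/0.02775 ≈ 0.61.

0.61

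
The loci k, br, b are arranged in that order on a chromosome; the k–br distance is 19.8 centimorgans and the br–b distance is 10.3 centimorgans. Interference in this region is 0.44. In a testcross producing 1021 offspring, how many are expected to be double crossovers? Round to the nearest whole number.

Map distances give recombination frequencies of 0.198 and 0.103 for the two intervals.
With interference 0.44 (so coincidence = 0.56), expected double-crossover frequency = 0.198 × 0.103 × 0.56 = 0.01142.
Expected number = 0.01142 × 1021 = 11.66 ≈ 12.

12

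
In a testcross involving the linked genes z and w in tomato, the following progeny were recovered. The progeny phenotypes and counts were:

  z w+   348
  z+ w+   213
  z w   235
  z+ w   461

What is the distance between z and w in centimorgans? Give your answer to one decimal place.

35.6 centimorgans

The two most frequent classes, z+ w (461) and z w+ (348), are the parental types, so the F1 was z+ w / z w+.
The recombinant classes are z+ w+ and z w: 213 + 235 = 448.
Recombination frequency = 448/1257 = 0.3564 ≈ 35.6%, i.e. 35.6 centimorgans.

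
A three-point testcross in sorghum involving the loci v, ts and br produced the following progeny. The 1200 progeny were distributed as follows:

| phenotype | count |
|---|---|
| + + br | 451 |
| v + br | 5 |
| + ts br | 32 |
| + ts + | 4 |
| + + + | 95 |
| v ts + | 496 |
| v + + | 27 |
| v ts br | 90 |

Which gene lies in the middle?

The two most frequent reciprocal classes, v ts + and + + br, are the parental types, so the F1 was v ts + / + + br.
The two rarest classes, + ts + and v + br, are the double crossovers. Comparing them with the parentals, only the v allele has switched, so v is the middle locus and the order is ts – v – br.

v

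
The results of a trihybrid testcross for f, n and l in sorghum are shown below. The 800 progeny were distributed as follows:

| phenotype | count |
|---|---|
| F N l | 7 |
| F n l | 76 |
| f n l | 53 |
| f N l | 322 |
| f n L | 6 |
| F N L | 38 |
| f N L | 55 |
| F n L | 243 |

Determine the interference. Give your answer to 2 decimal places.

The two most frequent reciprocal classes, F n L and f N l, are the parental types, so the F1 was F n L / f N l.
The two rarest classes, f n L and F N l, are the double crossovers. Comparing them with the parentals, only the f allele has switched, so f is the middle locus and the order is l – f – n.
l–f: (131 + 13)/800 = 0.1800; f–n: (91 + 13)/800 = 0.1300.
Expected DCO frequency = 0.1800 × 0.1300 ≈ 0.02340; observed = 13/800 ≈ 0.01625.
Coefficient of coincidence = 0.01625/0.02340 ≈ 0.69; interference = 1 − 0.69 = 0.31.

0.31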